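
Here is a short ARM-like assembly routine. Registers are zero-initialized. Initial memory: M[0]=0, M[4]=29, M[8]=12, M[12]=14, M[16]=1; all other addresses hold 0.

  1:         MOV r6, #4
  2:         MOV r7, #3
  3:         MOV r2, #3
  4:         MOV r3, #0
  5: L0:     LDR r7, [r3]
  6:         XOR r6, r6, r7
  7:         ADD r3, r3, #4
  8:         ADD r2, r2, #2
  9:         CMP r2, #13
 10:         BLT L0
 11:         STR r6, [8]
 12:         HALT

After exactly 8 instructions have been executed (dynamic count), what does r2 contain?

after MOV r6, #4: r6=4
after MOV r7, #3: r7=3
after MOV r2, #3: r2=3
after MOV r3, #0: r3=0
after LDR r7, [r3]: r7=M[0]=0
after XOR r6, r6, r7: r6=4^0=4
after ADD r3, r3, #4: r3=0+4=4
after ADD r2, r2, #2: r2=3+2=5
After step 8: r2 = 5.

5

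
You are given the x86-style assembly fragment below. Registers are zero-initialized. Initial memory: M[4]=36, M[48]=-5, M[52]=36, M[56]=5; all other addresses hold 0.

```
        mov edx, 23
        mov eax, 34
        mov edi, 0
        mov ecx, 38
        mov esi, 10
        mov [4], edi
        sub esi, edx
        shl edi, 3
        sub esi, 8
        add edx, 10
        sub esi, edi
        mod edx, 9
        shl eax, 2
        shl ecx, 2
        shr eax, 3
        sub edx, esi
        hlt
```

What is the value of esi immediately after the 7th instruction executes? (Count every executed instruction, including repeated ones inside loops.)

-13

edx=23
eax=34
edi=0
ecx=38
esi=10
mov [4], edi → M[4]=0
esi=10-23=-13
After step 7: esi = -13.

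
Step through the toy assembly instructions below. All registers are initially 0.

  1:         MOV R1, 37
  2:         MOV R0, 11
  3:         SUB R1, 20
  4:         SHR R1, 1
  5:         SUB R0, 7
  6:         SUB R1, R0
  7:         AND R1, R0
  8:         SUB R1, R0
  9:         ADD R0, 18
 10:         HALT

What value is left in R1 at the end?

0

MOV R1, 37 → R1=37
MOV R0, 11 → R0=11
SUB R1, 20 → R1=37-20=17
SHR R1, 1 → R1=17>>1=8
SUB R0, 7 → R0=11-7=4
SUB R1, R0 → R1=8-4=4
AND R1, R0 → R1=4&4=4
SUB R1, R0 → R1=4-4=0
ADD R0, 18 → R0=4+18=22
halt.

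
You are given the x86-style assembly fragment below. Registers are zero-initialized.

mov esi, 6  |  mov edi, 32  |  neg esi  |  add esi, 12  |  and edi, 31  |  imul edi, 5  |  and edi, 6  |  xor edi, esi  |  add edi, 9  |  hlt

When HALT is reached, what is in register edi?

15

mov esi, 6 → esi=6
mov edi, 32 → edi=32
neg esi → esi=-(6)=-6
add esi, 12 → esi=(-6)+12=6
and edi, 31 → edi=32&31=0
imul edi, 5 → edi=0*5=0
and edi, 6 → edi=0&6=0
xor edi, esi → edi=0^6=6
add edi, 9 → edi=6+9=15
halt.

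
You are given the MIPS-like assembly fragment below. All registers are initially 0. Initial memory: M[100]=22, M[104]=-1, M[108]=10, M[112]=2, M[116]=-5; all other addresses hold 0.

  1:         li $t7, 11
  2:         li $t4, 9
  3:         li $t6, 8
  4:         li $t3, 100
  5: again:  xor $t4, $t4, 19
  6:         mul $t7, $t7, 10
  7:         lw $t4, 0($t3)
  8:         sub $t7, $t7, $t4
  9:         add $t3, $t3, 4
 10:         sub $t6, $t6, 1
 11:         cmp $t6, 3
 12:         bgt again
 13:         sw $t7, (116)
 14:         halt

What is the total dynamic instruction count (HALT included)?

li $t7, 11 → $t7=11
li $t4, 9 → $t4=9
li $t6, 8 → $t6=8
li $t3, 100 → $t3=100
xor $t4, $t4, 19 → $t4=9^19=26
mul $t7, $t7, 10 → $t7=11*10=110
lw $t4, 0($t3) → $t4=M[100]=22
sub $t7, $t7, $t4 → $t7=110-22=88
add $t3, $t3, 4 → $t3=100+4=104
sub $t6, $t6, 1 → $t6=8-1=7
cmp $t6, 3  (cmp 7,3)
bgt again: taken
xor $t4, $t4, 19 → $t4=22^19=5
mul $t7, $t7, 10 → $t7=88*10=880
lw $t4, 0($t3) → $t4=M[104]=-1
sub $t7, $t7, $t4 → $t7=880-(-1)=881
add $t3, $t3, 4 → $t3=104+4=108
sub $t6, $t6, 1 → $t6=7-1=6
cmp $t6, 3  (cmp 6,3)
bgt again: taken
xor $t4, $t4, 19 → $t4=(-1)^19=-20
mul $t7, $t7, 10 → $t7=881*10=8810
lw $t4, 0($t3) → $t4=M[108]=10
sub $t7, $t7, $t4 → $t7=8810-10=8800
add $t3, $t3, 4 → $t3=108+4=112
sub $t6, $t6, 1 → $t6=6-1=5
cmp $t6, 3  (cmp 5,3)
bgt again: taken
xor $t4, $t4, 19 → $t4=10^19=25
mul $t7, $t7, 10 → $t7=8800*10=88000
lw $t4, 0($t3) → $t4=M[112]=2
sub $t7, $t7, $t4 → $t7=88000-2=87998
add $t3, $t3, 4 → $t3=112+4=116
sub $t6, $t6, 1 → $t6=5-1=4
cmp $t6, 3  (cmp 4,3)
bgt again: taken
xor $t4, $t4, 19 → $t4=2^19=17
mul $t7, $t7, 10 → $t7=87998*10=879980
lw $t4, 0($t3) → $t4=M[116]=-5
sub $t7, $t7, $t4 → $t7=879980-(-5)=879985
add $t3, $t3, 4 → $t3=116+4=120
sub $t6, $t6, 1 → $t6=4-1=3
cmp $t6, 3  (cmp 3,3)
bgt again: not taken
sw $t7, (116) → M[116]=879985
halt.
Total executed instructions: 46.

46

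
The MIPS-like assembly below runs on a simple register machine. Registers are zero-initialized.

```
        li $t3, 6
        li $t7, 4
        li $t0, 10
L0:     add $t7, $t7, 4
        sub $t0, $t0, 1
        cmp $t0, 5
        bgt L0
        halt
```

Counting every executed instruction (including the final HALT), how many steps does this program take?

24

$t3=6
$t7=4
$t0=10
$t7=4+4=8
$t0=10-1=9
cmp $t0, 5  (cmp 9,5)
bgt L0: taken
$t7=8+4=12
$t0=9-1=8
cmp $t0, 5  (cmp 8,5)
bgt L0: taken
$t7=12+4=16
$t0=8-1=7
cmp $t0, 5  (cmp 7,5)
bgt L0: taken
$t7=16+4=20
$t0=7-1=6
cmp $t0, 5  (cmp 6,5)
bgt L0: taken
$t7=20+4=24
$t0=6-1=5
cmp $t0, 5  (cmp 5,5)
bgt L0: not taken
halt.
Total executed instructions: 24.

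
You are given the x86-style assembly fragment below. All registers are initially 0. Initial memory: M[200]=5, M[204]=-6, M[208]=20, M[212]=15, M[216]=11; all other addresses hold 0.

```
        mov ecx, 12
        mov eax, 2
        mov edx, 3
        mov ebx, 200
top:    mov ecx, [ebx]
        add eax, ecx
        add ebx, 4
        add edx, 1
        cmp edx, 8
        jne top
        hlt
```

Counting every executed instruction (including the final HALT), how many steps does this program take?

35

ecx=12
eax=2
edx=3
ebx=200
ecx=M[200]=5
eax=2+5=7
ebx=200+4=204
edx=3+1=4
cmp edx, 8  (cmp 4,8)
jne top: taken
ecx=M[204]=-6
eax=7+(-6)=1
ebx=204+4=208
edx=4+1=5
cmp edx, 8  (cmp 5,8)
jne top: taken
ecx=M[208]=20
eax=1+20=21
ebx=208+4=212
edx=5+1=6
cmp edx, 8  (cmp 6,8)
jne top: taken
ecx=M[212]=15
eax=21+15=36
ebx=212+4=216
edx=6+1=7
cmp edx, 8  (cmp 7,8)
jne top: taken
ecx=M[216]=11
eax=36+11=47
ebx=216+4=220
edx=7+1=8
cmp edx, 8  (cmp 8,8)
jne top: not taken
halt.
Total executed instructions: 35.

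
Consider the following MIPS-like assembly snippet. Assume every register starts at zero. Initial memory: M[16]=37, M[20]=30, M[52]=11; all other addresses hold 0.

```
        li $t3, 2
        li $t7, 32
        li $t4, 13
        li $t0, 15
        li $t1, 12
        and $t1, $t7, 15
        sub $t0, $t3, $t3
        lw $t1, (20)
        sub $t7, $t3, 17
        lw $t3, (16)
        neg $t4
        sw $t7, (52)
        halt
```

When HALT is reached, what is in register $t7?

after li $t3, 2: $t3=2
after li $t7, 32: $t7=32
after li $t4, 13: $t4=13
after li $t0, 15: $t0=15
after li $t1, 12: $t1=12
after and $t1, $t7, 15: $t1=32&15=0
after sub $t0, $t3, $t3: $t0=2-2=0
after lw $t1, (20): $t1=M[20]=30
after sub $t7, $t3, 17: $t7=2-17=-15
after lw $t3, (16): $t3=M[16]=37
after neg $t4: $t4=-(13)=-13
sw $t7, (52) → M[52]=-15
halt.

-15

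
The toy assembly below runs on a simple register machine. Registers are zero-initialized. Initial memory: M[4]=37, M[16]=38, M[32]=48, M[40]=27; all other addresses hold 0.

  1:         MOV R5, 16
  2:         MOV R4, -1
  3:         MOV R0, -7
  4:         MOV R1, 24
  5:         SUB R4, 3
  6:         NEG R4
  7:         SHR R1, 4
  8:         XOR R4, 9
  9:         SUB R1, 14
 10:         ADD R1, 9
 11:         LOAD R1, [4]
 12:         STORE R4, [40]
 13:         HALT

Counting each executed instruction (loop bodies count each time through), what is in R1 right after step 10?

MOV R5, 16 → R5=16
MOV R4, -1 → R4=-1
MOV R0, -7 → R0=-7
MOV R1, 24 → R1=24
SUB R4, 3 → R4=(-1)-3=-4
NEG R4 → R4=-(-4)=4
SHR R1, 4 → R1=24>>4=1
XOR R4, 9 → R4=4^9=13
SUB R1, 14 → R1=1-14=-13
ADD R1, 9 → R1=(-13)+9=-4
After step 10: R1 = -4.

-4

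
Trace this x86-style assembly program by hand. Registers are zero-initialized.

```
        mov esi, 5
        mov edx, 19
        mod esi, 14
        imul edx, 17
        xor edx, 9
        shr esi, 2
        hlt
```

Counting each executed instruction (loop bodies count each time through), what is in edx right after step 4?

323

after mov esi, 5: esi=5
after mov edx, 19: edx=19
after mod esi, 14: esi=5%14=5
after imul edx, 17: edx=19*17=323
After step 4: edx = 323.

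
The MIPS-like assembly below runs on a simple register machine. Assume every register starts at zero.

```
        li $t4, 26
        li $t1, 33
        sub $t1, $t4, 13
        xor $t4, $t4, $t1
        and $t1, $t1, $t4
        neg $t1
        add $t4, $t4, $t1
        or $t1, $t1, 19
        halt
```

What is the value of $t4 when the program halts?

after li $t4, 26: $t4=26
after li $t1, 33: $t1=33
after sub $t1, $t4, 13: $t1=26-13=13
after xor $t4, $t4, $t1: $t4=26^13=23
after and $t1, $t1, $t4: $t1=13&23=5
after neg $t1: $t1=-(5)=-5
after add $t4, $t4, $t1: $t4=23+(-5)=18
after or $t1, $t1, 19: $t1=(-5)|19=-5
halt.

18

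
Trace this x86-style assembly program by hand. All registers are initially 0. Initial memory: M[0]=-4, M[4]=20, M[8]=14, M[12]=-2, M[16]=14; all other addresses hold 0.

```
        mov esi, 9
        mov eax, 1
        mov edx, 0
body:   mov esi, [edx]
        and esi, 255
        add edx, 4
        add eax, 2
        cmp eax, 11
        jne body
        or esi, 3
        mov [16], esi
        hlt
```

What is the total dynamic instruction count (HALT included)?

36

mov esi, 9 → esi=9
mov eax, 1 → eax=1
mov edx, 0 → edx=0
mov esi, [edx] → esi=M[0]=-4
and esi, 255 → esi=(-4)&255=252
add edx, 4 → edx=0+4=4
add eax, 2 → eax=1+2=3
cmp eax, 11  (cmp 3,11)
jne body: taken
mov esi, [edx] → esi=M[4]=20
and esi, 255 → esi=20&255=20
add edx, 4 → edx=4+4=8
add eax, 2 → eax=3+2=5
cmp eax, 11  (cmp 5,11)
jne body: taken
mov esi, [edx] → esi=M[8]=14
and esi, 255 → esi=14&255=14
add edx, 4 → edx=8+4=12
add eax, 2 → eax=5+2=7
cmp eax, 11  (cmp 7,11)
jne body: taken
mov esi, [edx] → esi=M[12]=-2
and esi, 255 → esi=(-2)&255=254
add edx, 4 → edx=12+4=16
add eax, 2 → eax=7+2=9
cmp eax, 11  (cmp 9,11)
jne body: taken
mov esi, [edx] → esi=M[16]=14
and esi, 255 → esi=14&255=14
add edx, 4 → edx=16+4=20
add eax, 2 → eax=9+2=11
cmp eax, 11  (cmp 11,11)
jne body: not taken
or esi, 3 → esi=14|3=15
mov [16], esi → M[16]=15
halt.
Total executed instructions: 36.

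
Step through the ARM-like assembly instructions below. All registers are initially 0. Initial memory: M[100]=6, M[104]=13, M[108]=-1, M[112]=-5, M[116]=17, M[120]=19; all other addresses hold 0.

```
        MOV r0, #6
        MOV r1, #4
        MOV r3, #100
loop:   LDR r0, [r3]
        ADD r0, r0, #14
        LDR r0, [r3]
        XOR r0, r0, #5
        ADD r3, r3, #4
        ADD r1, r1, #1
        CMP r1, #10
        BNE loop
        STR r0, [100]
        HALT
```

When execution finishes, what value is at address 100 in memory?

22

after MOV r0, #6: r0=6
after MOV r1, #4: r1=4
after MOV r3, #100: r3=100
after LDR r0, [r3]: r0=M[100]=6
after ADD r0, r0, #14: r0=6+14=20
after LDR r0, [r3]: r0=M[100]=6
after XOR r0, r0, #5: r0=6^5=3
after ADD r3, r3, #4: r3=100+4=104
after ADD r1, r1, #1: r1=4+1=5
CMP r1, #10  (cmp 5,10)
BNE loop: taken
after LDR r0, [r3]: r0=M[104]=13
after ADD r0, r0, #14: r0=13+14=27
after LDR r0, [r3]: r0=M[104]=13
after XOR r0, r0, #5: r0=13^5=8
after ADD r3, r3, #4: r3=104+4=108
after ADD r1, r1, #1: r1=5+1=6
CMP r1, #10  (cmp 6,10)
BNE loop: taken
after LDR r0, [r3]: r0=M[108]=-1
after ADD r0, r0, #14: r0=(-1)+14=13
after LDR r0, [r3]: r0=M[108]=-1
after XOR r0, r0, #5: r0=(-1)^5=-6
after ADD r3, r3, #4: r3=108+4=112
after ADD r1, r1, #1: r1=6+1=7
CMP r1, #10  (cmp 7,10)
BNE loop: taken
after LDR r0, [r3]: r0=M[112]=-5
after ADD r0, r0, #14: r0=(-5)+14=9
after LDR r0, [r3]: r0=M[112]=-5
after XOR r0, r0, #5: r0=(-5)^5=-2
after ADD r3, r3, #4: r3=112+4=116
after ADD r1, r1, #1: r1=7+1=8
CMP r1, #10  (cmp 8,10)
BNE loop: taken
after LDR r0, [r3]: r0=M[116]=17
after ADD r0, r0, #14: r0=17+14=31
after LDR r0, [r3]: r0=M[116]=17
after XOR r0, r0, #5: r0=17^5=20
after ADD r3, r3, #4: r3=116+4=120
after ADD r1, r1, #1: r1=8+1=9
CMP r1, #10  (cmp 9,10)
BNE loop: taken
after LDR r0, [r3]: r0=M[120]=19
after ADD r0, r0, #14: r0=19+14=33
after LDR r0, [r3]: r0=M[120]=19
after XOR r0, r0, #5: r0=19^5=22
after ADD r3, r3, #4: r3=120+4=124
after ADD r1, r1, #1: r1=9+1=10
CMP r1, #10  (cmp 10,10)
BNE loop: not taken
STR r0, [100] → M[100]=22
halt.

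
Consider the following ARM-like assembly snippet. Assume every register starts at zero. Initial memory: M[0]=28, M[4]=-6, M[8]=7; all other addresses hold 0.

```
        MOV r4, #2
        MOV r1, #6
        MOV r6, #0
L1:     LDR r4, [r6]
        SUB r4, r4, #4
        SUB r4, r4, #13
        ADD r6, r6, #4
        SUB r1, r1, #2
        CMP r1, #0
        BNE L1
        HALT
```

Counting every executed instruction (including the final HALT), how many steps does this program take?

25

r4=2
r1=6
r6=0
r4=M[0]=28
r4=28-4=24
r4=24-13=11
r6=0+4=4
r1=6-2=4
CMP r1, #0  (cmp 4,0)
BNE L1: taken
r4=M[4]=-6
r4=(-6)-4=-10
r4=(-10)-13=-23
r6=4+4=8
r1=4-2=2
CMP r1, #0  (cmp 2,0)
BNE L1: taken
r4=M[8]=7
r4=7-4=3
r4=3-13=-10
r6=8+4=12
r1=2-2=0
CMP r1, #0  (cmp 0,0)
BNE L1: not taken
halt.
Total executed instructions: 25.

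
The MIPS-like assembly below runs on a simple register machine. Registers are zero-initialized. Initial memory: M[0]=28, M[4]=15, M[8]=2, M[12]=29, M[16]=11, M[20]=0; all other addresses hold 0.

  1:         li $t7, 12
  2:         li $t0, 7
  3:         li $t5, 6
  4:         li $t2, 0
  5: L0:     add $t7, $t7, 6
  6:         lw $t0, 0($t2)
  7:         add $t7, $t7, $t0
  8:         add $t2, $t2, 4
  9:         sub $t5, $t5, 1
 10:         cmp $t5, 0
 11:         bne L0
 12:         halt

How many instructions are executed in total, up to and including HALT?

47

li $t7, 12 → $t7=12
li $t0, 7 → $t0=7
li $t5, 6 → $t5=6
li $t2, 0 → $t2=0
add $t7, $t7, 6 → $t7=12+6=18
lw $t0, 0($t2) → $t0=M[0]=28
add $t7, $t7, $t0 → $t7=18+28=46
add $t2, $t2, 4 → $t2=0+4=4
sub $t5, $t5, 1 → $t5=6-1=5
cmp $t5, 0  (cmp 5,0)
bne L0: taken
add $t7, $t7, 6 → $t7=46+6=52
lw $t0, 0($t2) → $t0=M[4]=15
add $t7, $t7, $t0 → $t7=52+15=67
add $t2, $t2, 4 → $t2=4+4=8
sub $t5, $t5, 1 → $t5=5-1=4
cmp $t5, 0  (cmp 4,0)
bne L0: taken
add $t7, $t7, 6 → $t7=67+6=73
lw $t0, 0($t2) → $t0=M[8]=2
add $t7, $t7, $t0 → $t7=73+2=75
add $t2, $t2, 4 → $t2=8+4=12
sub $t5, $t5, 1 → $t5=4-1=3
cmp $t5, 0  (cmp 3,0)
bne L0: taken
add $t7, $t7, 6 → $t7=75+6=81
lw $t0, 0($t2) → $t0=M[12]=29
add $t7, $t7, $t0 → $t7=81+29=110
add $t2, $t2, 4 → $t2=12+4=16
sub $t5, $t5, 1 → $t5=3-1=2
cmp $t5, 0  (cmp 2,0)
bne L0: taken
add $t7, $t7, 6 → $t7=110+6=116
lw $t0, 0($t2) → $t0=M[16]=11
add $t7, $t7, $t0 → $t7=116+11=127
add $t2, $t2, 4 → $t2=16+4=20
sub $t5, $t5, 1 → $t5=2-1=1
cmp $t5, 0  (cmp 1,0)
bne L0: taken
add $t7, $t7, 6 → $t7=127+6=133
lw $t0, 0($t2) → $t0=M[20]=0
add $t7, $t7, $t0 → $t7=133+0=133
add $t2, $t2, 4 → $t2=20+4=24
sub $t5, $t5, 1 → $t5=1-1=0
cmp $t5, 0  (cmp 0,0)
bne L0: not taken
halt.
Total executed instructions: 47.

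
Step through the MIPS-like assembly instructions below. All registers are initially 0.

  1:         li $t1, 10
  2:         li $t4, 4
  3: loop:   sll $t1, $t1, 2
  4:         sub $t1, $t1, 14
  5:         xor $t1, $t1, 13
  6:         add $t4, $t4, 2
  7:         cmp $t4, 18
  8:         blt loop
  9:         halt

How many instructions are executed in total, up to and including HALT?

$t1=10
$t4=4
$t1=10<<2=40
$t1=40-14=26
$t1=26^13=23
$t4=4+2=6
cmp $t4, 18  (cmp 6,18)
blt loop: taken
$t1=23<<2=92
$t1=92-14=78
$t1=78^13=67
$t4=6+2=8
cmp $t4, 18  (cmp 8,18)
blt loop: taken
$t1=67<<2=268
$t1=268-14=254
$t1=254^13=243
$t4=8+2=10
cmp $t4, 18  (cmp 10,18)
blt loop: taken
$t1=243<<2=972
$t1=972-14=958
$t1=958^13=947
$t4=10+2=12
cmp $t4, 18  (cmp 12,18)
blt loop: taken
$t1=947<<2=3788
$t1=3788-14=3774
$t1=3774^13=3763
$t4=12+2=14
cmp $t4, 18  (cmp 14,18)
blt loop: taken
$t1=3763<<2=15052
$t1=15052-14=15038
$t1=15038^13=15027
$t4=14+2=16
cmp $t4, 18  (cmp 16,18)
blt loop: taken
$t1=15027<<2=60108
$t1=60108-14=60094
$t1=60094^13=60083
$t4=16+2=18
cmp $t4, 18  (cmp 18,18)
blt loop: not taken
halt.
Total executed instructions: 45.

45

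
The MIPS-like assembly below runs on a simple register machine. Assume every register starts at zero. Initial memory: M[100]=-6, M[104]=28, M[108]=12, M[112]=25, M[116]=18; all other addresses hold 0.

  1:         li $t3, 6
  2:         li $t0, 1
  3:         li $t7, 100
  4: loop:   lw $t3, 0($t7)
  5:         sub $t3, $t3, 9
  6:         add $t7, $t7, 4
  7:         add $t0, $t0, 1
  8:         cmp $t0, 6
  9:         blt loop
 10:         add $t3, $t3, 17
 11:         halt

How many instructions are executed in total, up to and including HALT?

35

$t3=6
$t0=1
$t7=100
$t3=M[100]=-6
$t3=(-6)-9=-15
$t7=100+4=104
$t0=1+1=2
cmp $t0, 6  (cmp 2,6)
blt loop: taken
$t3=M[104]=28
$t3=28-9=19
$t7=104+4=108
$t0=2+1=3
cmp $t0, 6  (cmp 3,6)
blt loop: taken
$t3=M[108]=12
$t3=12-9=3
$t7=108+4=112
$t0=3+1=4
cmp $t0, 6  (cmp 4,6)
blt loop: taken
$t3=M[112]=25
$t3=25-9=16
$t7=112+4=116
$t0=4+1=5
cmp $t0, 6  (cmp 5,6)
blt loop: taken
$t3=M[116]=18
$t3=18-9=9
$t7=116+4=120
$t0=5+1=6
cmp $t0, 6  (cmp 6,6)
blt loop: not taken
$t3=9+17=26
halt.
Total executed instructions: 35.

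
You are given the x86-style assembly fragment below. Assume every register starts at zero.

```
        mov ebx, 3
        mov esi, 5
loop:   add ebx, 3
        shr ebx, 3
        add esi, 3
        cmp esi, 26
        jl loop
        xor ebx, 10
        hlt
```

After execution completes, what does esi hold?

26

ebx=3
esi=5
ebx=3+3=6
ebx=6>>3=0
esi=5+3=8
cmp esi, 26  (cmp 8,26)
jl loop: taken
ebx=0+3=3
ebx=3>>3=0
esi=8+3=11
cmp esi, 26  (cmp 11,26)
jl loop: taken
ebx=0+3=3
ebx=3>>3=0
esi=11+3=14
cmp esi, 26  (cmp 14,26)
jl loop: taken
ebx=0+3=3
ebx=3>>3=0
esi=14+3=17
cmp esi, 26  (cmp 17,26)
jl loop: taken
ebx=0+3=3
ebx=3>>3=0
esi=17+3=20
cmp esi, 26  (cmp 20,26)
jl loop: taken
ebx=0+3=3
ebx=3>>3=0
esi=20+3=23
cmp esi, 26  (cmp 23,26)
jl loop: taken
ebx=0+3=3
ebx=3>>3=0
esi=23+3=26
cmp esi, 26  (cmp 26,26)
jl loop: not taken
ebx=0^10=10
halt.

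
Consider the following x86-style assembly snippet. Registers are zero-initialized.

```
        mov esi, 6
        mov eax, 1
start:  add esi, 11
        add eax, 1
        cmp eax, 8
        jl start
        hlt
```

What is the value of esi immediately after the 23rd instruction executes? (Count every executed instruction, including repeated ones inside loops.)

mov esi, 6 → esi=6
mov eax, 1 → eax=1
add esi, 11 → esi=6+11=17
add eax, 1 → eax=1+1=2
cmp eax, 8  (cmp 2,8)
jl start: taken
add esi, 11 → esi=17+11=28
add eax, 1 → eax=2+1=3
cmp eax, 8  (cmp 3,8)
jl start: taken
add esi, 11 → esi=28+11=39
add eax, 1 → eax=3+1=4
cmp eax, 8  (cmp 4,8)
jl start: taken
add esi, 11 → esi=39+11=50
add eax, 1 → eax=4+1=5
cmp eax, 8  (cmp 5,8)
jl start: taken
add esi, 11 → esi=50+11=61
add eax, 1 → eax=5+1=6
cmp eax, 8  (cmp 6,8)
jl start: taken
add esi, 11 → esi=61+11=72
After step 23: esi = 72.

72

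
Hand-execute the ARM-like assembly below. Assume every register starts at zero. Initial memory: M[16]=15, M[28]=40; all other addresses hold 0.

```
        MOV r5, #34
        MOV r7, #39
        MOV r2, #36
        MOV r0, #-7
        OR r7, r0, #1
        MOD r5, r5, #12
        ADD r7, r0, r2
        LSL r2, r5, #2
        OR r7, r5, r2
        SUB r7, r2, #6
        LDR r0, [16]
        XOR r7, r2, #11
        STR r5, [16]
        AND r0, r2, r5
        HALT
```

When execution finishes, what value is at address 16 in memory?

10

after MOV r5, #34: r5=34
after MOV r7, #39: r7=39
after MOV r2, #36: r2=36
after MOV r0, #-7: r0=-7
after OR r7, r0, #1: r7=(-7)|1=-7
after MOD r5, r5, #12: r5=34%12=10
after ADD r7, r0, r2: r7=(-7)+36=29
after LSL r2, r5, #2: r2=10<<2=40
after OR r7, r5, r2: r7=10|40=42
after SUB r7, r2, #6: r7=40-6=34
after LDR r0, [16]: r0=M[16]=15
after XOR r7, r2, #11: r7=40^11=35
STR r5, [16] → M[16]=10
after AND r0, r2, r5: r0=40&10=8
halt.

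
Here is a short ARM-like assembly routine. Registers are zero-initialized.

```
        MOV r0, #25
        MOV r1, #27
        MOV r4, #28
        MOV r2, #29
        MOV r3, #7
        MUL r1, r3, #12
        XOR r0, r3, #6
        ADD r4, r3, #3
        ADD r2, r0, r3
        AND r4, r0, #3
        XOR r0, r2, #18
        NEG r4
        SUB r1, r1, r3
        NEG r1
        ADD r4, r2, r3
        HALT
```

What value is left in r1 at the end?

-77

after MOV r0, #25: r0=25
after MOV r1, #27: r1=27
after MOV r4, #28: r4=28
after MOV r2, #29: r2=29
after MOV r3, #7: r3=7
after MUL r1, r3, #12: r1=7*12=84
after XOR r0, r3, #6: r0=7^6=1
after ADD r4, r3, #3: r4=7+3=10
after ADD r2, r0, r3: r2=1+7=8
after AND r4, r0, #3: r4=1&3=1
after XOR r0, r2, #18: r0=8^18=26
after NEG r4: r4=-(1)=-1
after SUB r1, r1, r3: r1=84-7=77
after NEG r1: r1=-(77)=-77
after ADD r4, r2, r3: r4=8+7=15
halt.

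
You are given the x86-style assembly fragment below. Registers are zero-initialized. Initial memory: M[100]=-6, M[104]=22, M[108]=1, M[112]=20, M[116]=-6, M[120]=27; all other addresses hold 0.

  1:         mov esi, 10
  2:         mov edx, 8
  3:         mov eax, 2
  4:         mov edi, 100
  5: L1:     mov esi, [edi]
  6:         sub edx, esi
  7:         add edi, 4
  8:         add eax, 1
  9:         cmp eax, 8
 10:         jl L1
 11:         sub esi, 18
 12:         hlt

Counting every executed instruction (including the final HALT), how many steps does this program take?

42

esi=10
edx=8
eax=2
edi=100
esi=M[100]=-6
edx=8-(-6)=14
edi=100+4=104
eax=2+1=3
cmp eax, 8  (cmp 3,8)
jl L1: taken
esi=M[104]=22
edx=14-22=-8
edi=104+4=108
eax=3+1=4
cmp eax, 8  (cmp 4,8)
jl L1: taken
esi=M[108]=1
edx=(-8)-1=-9
edi=108+4=112
eax=4+1=5
cmp eax, 8  (cmp 5,8)
jl L1: taken
esi=M[112]=20
edx=(-9)-20=-29
edi=112+4=116
eax=5+1=6
cmp eax, 8  (cmp 6,8)
jl L1: taken
esi=M[116]=-6
edx=(-29)-(-6)=-23
edi=116+4=120
eax=6+1=7
cmp eax, 8  (cmp 7,8)
jl L1: taken
esi=M[120]=27
edx=(-23)-27=-50
edi=120+4=124
eax=7+1=8
cmp eax, 8  (cmp 8,8)
jl L1: not taken
esi=27-18=9
halt.
Total executed instructions: 42.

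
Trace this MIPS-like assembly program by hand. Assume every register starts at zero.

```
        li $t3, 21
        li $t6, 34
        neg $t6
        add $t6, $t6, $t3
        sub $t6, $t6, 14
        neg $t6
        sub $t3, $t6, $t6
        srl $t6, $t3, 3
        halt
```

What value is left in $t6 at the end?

$t3=21
$t6=34
$t6=-(34)=-34
$t6=(-34)+21=-13
$t6=(-13)-14=-27
$t6=-(-27)=27
$t3=27-27=0
$t6=0>>3=0
halt.

0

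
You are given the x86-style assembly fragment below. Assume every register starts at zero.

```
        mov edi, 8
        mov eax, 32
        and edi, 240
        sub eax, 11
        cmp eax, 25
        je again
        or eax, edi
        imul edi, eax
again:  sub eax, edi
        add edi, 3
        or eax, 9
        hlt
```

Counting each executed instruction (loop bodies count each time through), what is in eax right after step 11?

after mov edi, 8: edi=8
after mov eax, 32: eax=32
after and edi, 240: edi=8&240=0
after sub eax, 11: eax=32-11=21
cmp eax, 25  (cmp 21,25)
je again: not taken
after or eax, edi: eax=21|0=21
after imul edi, eax: edi=0*21=0
after sub eax, edi: eax=21-0=21
after add edi, 3: edi=0+3=3
after or eax, 9: eax=21|9=29
After step 11: eax = 29.

29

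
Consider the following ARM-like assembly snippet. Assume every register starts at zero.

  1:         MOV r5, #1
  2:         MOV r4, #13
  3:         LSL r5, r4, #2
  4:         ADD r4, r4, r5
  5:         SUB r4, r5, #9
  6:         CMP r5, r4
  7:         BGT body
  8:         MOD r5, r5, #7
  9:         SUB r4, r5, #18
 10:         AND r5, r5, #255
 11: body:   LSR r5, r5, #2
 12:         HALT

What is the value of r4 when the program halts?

after MOV r5, #1: r5=1
after MOV r4, #13: r4=13
after LSL r5, r4, #2: r5=13<<2=52
after ADD r4, r4, r5: r4=13+52=65
after SUB r4, r5, #9: r4=52-9=43
CMP r5, r4  (cmp 52,43)
BGT body: taken
after LSR r5, r5, #2: r5=52>>2=13
halt.

43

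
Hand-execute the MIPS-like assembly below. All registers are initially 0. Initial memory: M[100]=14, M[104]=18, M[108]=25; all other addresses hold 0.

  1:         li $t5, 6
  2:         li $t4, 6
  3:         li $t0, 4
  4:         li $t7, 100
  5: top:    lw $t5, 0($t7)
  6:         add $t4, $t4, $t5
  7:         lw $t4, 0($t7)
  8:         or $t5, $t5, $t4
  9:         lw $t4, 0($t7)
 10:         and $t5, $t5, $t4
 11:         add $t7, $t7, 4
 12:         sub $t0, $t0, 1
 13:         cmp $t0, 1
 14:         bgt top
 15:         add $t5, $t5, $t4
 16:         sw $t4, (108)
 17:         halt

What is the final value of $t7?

112

after li $t5, 6: $t5=6
after li $t4, 6: $t4=6
after li $t0, 4: $t0=4
after li $t7, 100: $t7=100
after lw $t5, 0($t7): $t5=M[100]=14
after add $t4, $t4, $t5: $t4=6+14=20
after lw $t4, 0($t7): $t4=M[100]=14
after or $t5, $t5, $t4: $t5=14|14=14
after lw $t4, 0($t7): $t4=M[100]=14
after and $t5, $t5, $t4: $t5=14&14=14
after add $t7, $t7, 4: $t7=100+4=104
after sub $t0, $t0, 1: $t0=4-1=3
cmp $t0, 1  (cmp 3,1)
bgt top: taken
after lw $t5, 0($t7): $t5=M[104]=18
after add $t4, $t4, $t5: $t4=14+18=32
after lw $t4, 0($t7): $t4=M[104]=18
after or $t5, $t5, $t4: $t5=18|18=18
after lw $t4, 0($t7): $t4=M[104]=18
after and $t5, $t5, $t4: $t5=18&18=18
after add $t7, $t7, 4: $t7=104+4=108
after sub $t0, $t0, 1: $t0=3-1=2
cmp $t0, 1  (cmp 2,1)
bgt top: taken
after lw $t5, 0($t7): $t5=M[108]=25
after add $t4, $t4, $t5: $t4=18+25=43
after lw $t4, 0($t7): $t4=M[108]=25
after or $t5, $t5, $t4: $t5=25|25=25
after lw $t4, 0($t7): $t4=M[108]=25
after and $t5, $t5, $t4: $t5=25&25=25
after add $t7, $t7, 4: $t7=108+4=112
after sub $t0, $t0, 1: $t0=2-1=1
cmp $t0, 1  (cmp 1,1)
bgt top: not taken
after add $t5, $t5, $t4: $t5=25+25=50
sw $t4, (108) → M[108]=25
halt.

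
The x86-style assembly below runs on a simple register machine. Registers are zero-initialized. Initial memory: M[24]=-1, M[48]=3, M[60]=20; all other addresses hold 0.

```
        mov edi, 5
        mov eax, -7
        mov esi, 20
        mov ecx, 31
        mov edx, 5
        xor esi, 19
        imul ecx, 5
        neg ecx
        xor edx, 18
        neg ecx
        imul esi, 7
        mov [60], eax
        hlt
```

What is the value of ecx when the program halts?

edi=5
eax=-7
esi=20
ecx=31
edx=5
esi=20^19=7
ecx=31*5=155
ecx=-(155)=-155
edx=5^18=23
ecx=-(-155)=155
esi=7*7=49
mov [60], eax → M[60]=-7
halt.

155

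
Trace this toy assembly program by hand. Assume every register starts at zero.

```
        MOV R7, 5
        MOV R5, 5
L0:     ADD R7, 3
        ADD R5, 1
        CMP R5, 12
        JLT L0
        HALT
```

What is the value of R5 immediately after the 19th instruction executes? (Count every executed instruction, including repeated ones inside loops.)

9

MOV R7, 5 → R7=5
MOV R5, 5 → R5=5
ADD R7, 3 → R7=5+3=8
ADD R5, 1 → R5=5+1=6
CMP R5, 12  (cmp 6,12)
JLT L0: taken
ADD R7, 3 → R7=8+3=11
ADD R5, 1 → R5=6+1=7
CMP R5, 12  (cmp 7,12)
JLT L0: taken
ADD R7, 3 → R7=11+3=14
ADD R5, 1 → R5=7+1=8
CMP R5, 12  (cmp 8,12)
JLT L0: taken
ADD R7, 3 → R7=14+3=17
ADD R5, 1 → R5=8+1=9
CMP R5, 12  (cmp 9,12)
JLT L0: taken
ADD R7, 3 → R7=17+3=20
After step 19: R5 = 9.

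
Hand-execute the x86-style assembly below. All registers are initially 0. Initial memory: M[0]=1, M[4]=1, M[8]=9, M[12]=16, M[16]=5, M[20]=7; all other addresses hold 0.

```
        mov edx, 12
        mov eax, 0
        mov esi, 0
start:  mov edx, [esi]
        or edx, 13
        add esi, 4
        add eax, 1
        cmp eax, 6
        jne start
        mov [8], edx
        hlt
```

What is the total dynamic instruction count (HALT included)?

41

edx=12
eax=0
esi=0
edx=M[0]=1
edx=1|13=13
esi=0+4=4
eax=0+1=1
cmp eax, 6  (cmp 1,6)
jne start: taken
edx=M[4]=1
edx=1|13=13
esi=4+4=8
eax=1+1=2
cmp eax, 6  (cmp 2,6)
jne start: taken
edx=M[8]=9
edx=9|13=13
esi=8+4=12
eax=2+1=3
cmp eax, 6  (cmp 3,6)
jne start: taken
edx=M[12]=16
edx=16|13=29
esi=12+4=16
eax=3+1=4
cmp eax, 6  (cmp 4,6)
jne start: taken
edx=M[16]=5
edx=5|13=13
esi=16+4=20
eax=4+1=5
cmp eax, 6  (cmp 5,6)
jne start: taken
edx=M[20]=7
edx=7|13=15
esi=20+4=24
eax=5+1=6
cmp eax, 6  (cmp 6,6)
jne start: not taken
mov [8], edx → M[8]=15
halt.
Total executed instructions: 41.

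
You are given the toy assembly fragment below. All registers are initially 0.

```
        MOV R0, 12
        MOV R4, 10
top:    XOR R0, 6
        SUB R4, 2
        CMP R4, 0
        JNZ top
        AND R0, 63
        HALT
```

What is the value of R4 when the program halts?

0

MOV R0, 12 → R0=12
MOV R4, 10 → R4=10
XOR R0, 6 → R0=12^6=10
SUB R4, 2 → R4=10-2=8
CMP R4, 0  (cmp 8,0)
JNZ top: taken
XOR R0, 6 → R0=10^6=12
SUB R4, 2 → R4=8-2=6
CMP R4, 0  (cmp 6,0)
JNZ top: taken
XOR R0, 6 → R0=12^6=10
SUB R4, 2 → R4=6-2=4
CMP R4, 0  (cmp 4,0)
JNZ top: taken
XOR R0, 6 → R0=10^6=12
SUB R4, 2 → R4=4-2=2
CMP R4, 0  (cmp 2,0)
JNZ top: taken
XOR R0, 6 → R0=12^6=10
SUB R4, 2 → R4=2-2=0
CMP R4, 0  (cmp 0,0)
JNZ top: not taken
AND R0, 63 → R0=10&63=10
halt.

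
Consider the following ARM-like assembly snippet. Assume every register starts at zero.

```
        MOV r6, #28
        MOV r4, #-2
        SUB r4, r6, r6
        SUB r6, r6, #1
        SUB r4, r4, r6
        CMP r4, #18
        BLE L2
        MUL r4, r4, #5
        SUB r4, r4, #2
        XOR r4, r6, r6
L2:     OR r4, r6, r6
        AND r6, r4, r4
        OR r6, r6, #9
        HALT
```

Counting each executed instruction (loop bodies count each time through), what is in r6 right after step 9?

r6=28
r4=-2
r4=28-28=0
r6=28-1=27
r4=0-27=-27
CMP r4, #18  (cmp -27,18)
BLE L2: taken
r4=27|27=27
r6=27&27=27
After step 9: r6 = 27.

27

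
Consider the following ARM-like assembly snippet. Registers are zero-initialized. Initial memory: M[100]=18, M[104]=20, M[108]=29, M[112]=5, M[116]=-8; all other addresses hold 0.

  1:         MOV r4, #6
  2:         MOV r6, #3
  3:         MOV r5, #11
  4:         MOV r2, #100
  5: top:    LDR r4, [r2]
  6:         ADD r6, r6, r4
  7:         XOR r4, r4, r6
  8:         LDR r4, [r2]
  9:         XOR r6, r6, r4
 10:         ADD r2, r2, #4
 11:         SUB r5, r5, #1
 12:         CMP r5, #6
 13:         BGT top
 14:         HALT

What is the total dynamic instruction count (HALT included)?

50

after MOV r4, #6: r4=6
after MOV r6, #3: r6=3
after MOV r5, #11: r5=11
after MOV r2, #100: r2=100
after LDR r4, [r2]: r4=M[100]=18
after ADD r6, r6, r4: r6=3+18=21
after XOR r4, r4, r6: r4=18^21=7
after LDR r4, [r2]: r4=M[100]=18
after XOR r6, r6, r4: r6=21^18=7
after ADD r2, r2, #4: r2=100+4=104
after SUB r5, r5, #1: r5=11-1=10
CMP r5, #6  (cmp 10,6)
BGT top: taken
after LDR r4, [r2]: r4=M[104]=20
after ADD r6, r6, r4: r6=7+20=27
after XOR r4, r4, r6: r4=20^27=15
after LDR r4, [r2]: r4=M[104]=20
after XOR r6, r6, r4: r6=27^20=15
after ADD r2, r2, #4: r2=104+4=108
after SUB r5, r5, #1: r5=10-1=9
CMP r5, #6  (cmp 9,6)
BGT top: taken
after LDR r4, [r2]: r4=M[108]=29
after ADD r6, r6, r4: r6=15+29=44
after XOR r4, r4, r6: r4=29^44=49
after LDR r4, [r2]: r4=M[108]=29
after XOR r6, r6, r4: r6=44^29=49
after ADD r2, r2, #4: r2=108+4=112
after SUB r5, r5, #1: r5=9-1=8
CMP r5, #6  (cmp 8,6)
BGT top: taken
after LDR r4, [r2]: r4=M[112]=5
after ADD r6, r6, r4: r6=49+5=54
after XOR r4, r4, r6: r4=5^54=51
after LDR r4, [r2]: r4=M[112]=5
after XOR r6, r6, r4: r6=54^5=51
after ADD r2, r2, #4: r2=112+4=116
after SUB r5, r5, #1: r5=8-1=7
CMP r5, #6  (cmp 7,6)
BGT top: taken
after LDR r4, [r2]: r4=M[116]=-8
after ADD r6, r6, r4: r6=51+(-8)=43
after XOR r4, r4, r6: r4=(-8)^43=-45
after LDR r4, [r2]: r4=M[116]=-8
after XOR r6, r6, r4: r6=43^(-8)=-45
after ADD r2, r2, #4: r2=116+4=120
after SUB r5, r5, #1: r5=7-1=6
CMP r5, #6  (cmp 6,6)
BGT top: not taken
halt.
Total executed instructions: 50.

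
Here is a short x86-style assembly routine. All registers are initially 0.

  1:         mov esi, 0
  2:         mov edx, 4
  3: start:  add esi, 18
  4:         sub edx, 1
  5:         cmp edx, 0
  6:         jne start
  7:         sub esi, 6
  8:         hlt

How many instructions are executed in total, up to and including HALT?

20

after mov esi, 0: esi=0
after mov edx, 4: edx=4
after add esi, 18: esi=0+18=18
after sub edx, 1: edx=4-1=3
cmp edx, 0  (cmp 3,0)
jne start: taken
after add esi, 18: esi=18+18=36
after sub edx, 1: edx=3-1=2
cmp edx, 0  (cmp 2,0)
jne start: taken
after add esi, 18: esi=36+18=54
after sub edx, 1: edx=2-1=1
cmp edx, 0  (cmp 1,0)
jne start: taken
after add esi, 18: esi=54+18=72
after sub edx, 1: edx=1-1=0
cmp edx, 0  (cmp 0,0)
jne start: not taken
after sub esi, 6: esi=72-6=66
halt.
Total executed instructions: 20.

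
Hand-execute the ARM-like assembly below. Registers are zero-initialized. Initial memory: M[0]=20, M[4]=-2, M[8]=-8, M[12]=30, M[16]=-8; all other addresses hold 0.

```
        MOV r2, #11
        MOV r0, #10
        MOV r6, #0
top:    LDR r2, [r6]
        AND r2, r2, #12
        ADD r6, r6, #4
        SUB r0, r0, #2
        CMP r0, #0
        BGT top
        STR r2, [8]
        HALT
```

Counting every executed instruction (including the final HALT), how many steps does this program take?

after MOV r2, #11: r2=11
after MOV r0, #10: r0=10
after MOV r6, #0: r6=0
after LDR r2, [r6]: r2=M[0]=20
after AND r2, r2, #12: r2=20&12=4
after ADD r6, r6, #4: r6=0+4=4
after SUB r0, r0, #2: r0=10-2=8
CMP r0, #0  (cmp 8,0)
BGT top: taken
after LDR r2, [r6]: r2=M[4]=-2
after AND r2, r2, #12: r2=(-2)&12=12
after ADD r6, r6, #4: r6=4+4=8
after SUB r0, r0, #2: r0=8-2=6
CMP r0, #0  (cmp 6,0)
BGT top: taken
after LDR r2, [r6]: r2=M[8]=-8
after AND r2, r2, #12: r2=(-8)&12=8
after ADD r6, r6, #4: r6=8+4=12
after SUB r0, r0, #2: r0=6-2=4
CMP r0, #0  (cmp 4,0)
BGT top: taken
after LDR r2, [r6]: r2=M[12]=30
after AND r2, r2, #12: r2=30&12=12
after ADD r6, r6, #4: r6=12+4=16
after SUB r0, r0, #2: r0=4-2=2
CMP r0, #0  (cmp 2,0)
BGT top: taken
after LDR r2, [r6]: r2=M[16]=-8
after AND r2, r2, #12: r2=(-8)&12=8
after ADD r6, r6, #4: r6=16+4=20
after SUB r0, r0, #2: r0=2-2=0
CMP r0, #0  (cmp 0,0)
BGT top: not taken
STR r2, [8] → M[8]=8
halt.
Total executed instructions: 35.

35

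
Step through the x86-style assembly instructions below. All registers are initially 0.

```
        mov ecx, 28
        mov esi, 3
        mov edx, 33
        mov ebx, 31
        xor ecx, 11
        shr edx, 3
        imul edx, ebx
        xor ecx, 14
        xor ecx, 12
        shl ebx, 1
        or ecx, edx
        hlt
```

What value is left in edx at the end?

after mov ecx, 28: ecx=28
after mov esi, 3: esi=3
after mov edx, 33: edx=33
after mov ebx, 31: ebx=31
after xor ecx, 11: ecx=28^11=23
after shr edx, 3: edx=33>>3=4
after imul edx, ebx: edx=4*31=124
after xor ecx, 14: ecx=23^14=25
after xor ecx, 12: ecx=25^12=21
after shl ebx, 1: ebx=31<<1=62
after or ecx, edx: ecx=21|124=125
halt.

124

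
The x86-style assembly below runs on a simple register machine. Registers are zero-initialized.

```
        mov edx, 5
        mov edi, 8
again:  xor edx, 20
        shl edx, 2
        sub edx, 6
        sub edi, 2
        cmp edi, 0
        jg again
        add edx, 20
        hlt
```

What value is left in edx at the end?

2854

edx=5
edi=8
edx=5^20=17
edx=17<<2=68
edx=68-6=62
edi=8-2=6
cmp edi, 0  (cmp 6,0)
jg again: taken
edx=62^20=42
edx=42<<2=168
edx=168-6=162
edi=6-2=4
cmp edi, 0  (cmp 4,0)
jg again: taken
edx=162^20=182
edx=182<<2=728
edx=728-6=722
edi=4-2=2
cmp edi, 0  (cmp 2,0)
jg again: taken
edx=722^20=710
edx=710<<2=2840
edx=2840-6=2834
edi=2-2=0
cmp edi, 0  (cmp 0,0)
jg again: not taken
edx=2834+20=2854
halt.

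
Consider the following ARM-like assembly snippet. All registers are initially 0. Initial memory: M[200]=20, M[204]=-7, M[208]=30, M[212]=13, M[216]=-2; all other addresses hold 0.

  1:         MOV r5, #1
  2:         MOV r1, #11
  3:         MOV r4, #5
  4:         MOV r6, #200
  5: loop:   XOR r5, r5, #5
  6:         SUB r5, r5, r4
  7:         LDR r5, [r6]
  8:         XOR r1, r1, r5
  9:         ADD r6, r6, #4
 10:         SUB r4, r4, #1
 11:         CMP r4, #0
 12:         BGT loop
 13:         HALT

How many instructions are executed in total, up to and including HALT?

45

MOV r5, #1 → r5=1
MOV r1, #11 → r1=11
MOV r4, #5 → r4=5
MOV r6, #200 → r6=200
XOR r5, r5, #5 → r5=1^5=4
SUB r5, r5, r4 → r5=4-5=-1
LDR r5, [r6] → r5=M[200]=20
XOR r1, r1, r5 → r1=11^20=31
ADD r6, r6, #4 → r6=200+4=204
SUB r4, r4, #1 → r4=5-1=4
CMP r4, #0  (cmp 4,0)
BGT loop: taken
XOR r5, r5, #5 → r5=20^5=17
SUB r5, r5, r4 → r5=17-4=13
LDR r5, [r6] → r5=M[204]=-7
XOR r1, r1, r5 → r1=31^(-7)=-26
ADD r6, r6, #4 → r6=204+4=208
SUB r4, r4, #1 → r4=4-1=3
CMP r4, #0  (cmp 3,0)
BGT loop: taken
XOR r5, r5, #5 → r5=(-7)^5=-4
SUB r5, r5, r4 → r5=(-4)-3=-7
LDR r5, [r6] → r5=M[208]=30
XOR r1, r1, r5 → r1=(-26)^30=-8
ADD r6, r6, #4 → r6=208+4=212
SUB r4, r4, #1 → r4=3-1=2
CMP r4, #0  (cmp 2,0)
BGT loop: taken
XOR r5, r5, #5 → r5=30^5=27
SUB r5, r5, r4 → r5=27-2=25
LDR r5, [r6] → r5=M[212]=13
XOR r1, r1, r5 → r1=(-8)^13=-11
ADD r6, r6, #4 → r6=212+4=216
SUB r4, r4, #1 → r4=2-1=1
CMP r4, #0  (cmp 1,0)
BGT loop: taken
XOR r5, r5, #5 → r5=13^5=8
SUB r5, r5, r4 → r5=8-1=7
LDR r5, [r6] → r5=M[216]=-2
XOR r1, r1, r5 → r1=(-11)^(-2)=11
ADD r6, r6, #4 → r6=216+4=220
SUB r4, r4, #1 → r4=1-1=0
CMP r4, #0  (cmp 0,0)
BGT loop: not taken
halt.
Total executed instructions: 45.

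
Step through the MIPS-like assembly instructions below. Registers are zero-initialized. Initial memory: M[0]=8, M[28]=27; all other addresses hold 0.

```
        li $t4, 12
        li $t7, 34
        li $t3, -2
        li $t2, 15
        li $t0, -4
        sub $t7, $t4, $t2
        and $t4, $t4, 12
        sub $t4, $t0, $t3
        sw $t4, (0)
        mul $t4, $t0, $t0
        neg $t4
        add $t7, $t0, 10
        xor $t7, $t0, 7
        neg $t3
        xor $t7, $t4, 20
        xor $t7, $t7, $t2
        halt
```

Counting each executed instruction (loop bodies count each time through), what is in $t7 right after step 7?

-3

li $t4, 12 → $t4=12
li $t7, 34 → $t7=34
li $t3, -2 → $t3=-2
li $t2, 15 → $t2=15
li $t0, -4 → $t0=-4
sub $t7, $t4, $t2 → $t7=12-15=-3
and $t4, $t4, 12 → $t4=12&12=12
After step 7: $t7 = -3.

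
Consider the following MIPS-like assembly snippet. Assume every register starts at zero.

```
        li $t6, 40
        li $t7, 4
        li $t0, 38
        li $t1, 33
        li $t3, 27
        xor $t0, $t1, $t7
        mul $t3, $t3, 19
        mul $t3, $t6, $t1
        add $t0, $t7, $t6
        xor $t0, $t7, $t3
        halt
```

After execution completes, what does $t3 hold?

$t6=40
$t7=4
$t0=38
$t1=33
$t3=27
$t0=33^4=37
$t3=27*19=513
$t3=40*33=1320
$t0=4+40=44
$t0=4^1320=1324
halt.

1320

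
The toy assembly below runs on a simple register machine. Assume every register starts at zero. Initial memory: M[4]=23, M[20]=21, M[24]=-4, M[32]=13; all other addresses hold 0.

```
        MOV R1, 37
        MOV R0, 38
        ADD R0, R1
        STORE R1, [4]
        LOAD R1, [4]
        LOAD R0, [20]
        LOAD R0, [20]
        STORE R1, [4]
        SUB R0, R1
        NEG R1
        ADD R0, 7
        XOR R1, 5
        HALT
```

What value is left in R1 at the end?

-34

MOV R1, 37 → R1=37
MOV R0, 38 → R0=38
ADD R0, R1 → R0=38+37=75
STORE R1, [4] → M[4]=37
LOAD R1, [4] → R1=M[4]=37
LOAD R0, [20] → R0=M[20]=21
LOAD R0, [20] → R0=M[20]=21
STORE R1, [4] → M[4]=37
SUB R0, R1 → R0=21-37=-16
NEG R1 → R1=-(37)=-37
ADD R0, 7 → R0=(-16)+7=-9
XOR R1, 5 → R1=(-37)^5=-34
halt.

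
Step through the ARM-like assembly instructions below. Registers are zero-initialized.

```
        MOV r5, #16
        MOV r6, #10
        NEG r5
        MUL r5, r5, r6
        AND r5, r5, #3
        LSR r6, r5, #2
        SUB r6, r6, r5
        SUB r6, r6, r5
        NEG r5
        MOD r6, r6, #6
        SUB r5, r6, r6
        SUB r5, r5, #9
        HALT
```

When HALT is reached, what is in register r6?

after MOV r5, #16: r5=16
after MOV r6, #10: r6=10
after NEG r5: r5=-(16)=-16
after MUL r5, r5, r6: r5=(-16)*10=-160
after AND r5, r5, #3: r5=(-160)&3=0
after LSR r6, r5, #2: r6=0>>2=0
after SUB r6, r6, r5: r6=0-0=0
after SUB r6, r6, r5: r6=0-0=0
after NEG r5: r5=-(0)=0
after MOD r6, r6, #6: r6=0%6=0
after SUB r5, r6, r6: r5=0-0=0
after SUB r5, r5, #9: r5=0-9=-9
halt.

0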